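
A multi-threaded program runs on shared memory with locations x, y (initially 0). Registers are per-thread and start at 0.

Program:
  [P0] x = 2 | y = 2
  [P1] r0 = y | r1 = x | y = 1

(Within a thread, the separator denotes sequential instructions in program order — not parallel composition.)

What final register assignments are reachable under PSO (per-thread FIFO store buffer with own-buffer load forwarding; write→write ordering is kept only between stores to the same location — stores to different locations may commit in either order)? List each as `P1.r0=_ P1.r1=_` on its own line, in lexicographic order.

outcome vector order: (P1.r0,P1.r1)
|PSO outcomes| = 4

P1.r0=0 P1.r1=0
P1.r0=0 P1.r1=2
P1.r0=2 P1.r1=0
P1.r0=2 P1.r1=2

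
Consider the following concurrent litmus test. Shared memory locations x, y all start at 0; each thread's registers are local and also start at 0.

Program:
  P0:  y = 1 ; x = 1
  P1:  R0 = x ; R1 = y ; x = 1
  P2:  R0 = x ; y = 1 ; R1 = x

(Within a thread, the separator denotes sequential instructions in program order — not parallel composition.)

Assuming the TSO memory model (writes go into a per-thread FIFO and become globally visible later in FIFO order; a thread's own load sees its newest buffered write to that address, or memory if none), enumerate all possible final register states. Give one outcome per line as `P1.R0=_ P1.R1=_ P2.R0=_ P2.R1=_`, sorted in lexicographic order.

P1.R0=0 P1.R1=0 P2.R0=0 P2.R1=0
P1.R0=0 P1.R1=0 P2.R0=0 P2.R1=1
P1.R0=0 P1.R1=0 P2.R0=1 P2.R1=1
P1.R0=0 P1.R1=1 P2.R0=0 P2.R1=0
P1.R0=0 P1.R1=1 P2.R0=0 P2.R1=1
P1.R0=0 P1.R1=1 P2.R0=1 P2.R1=1
P1.R0=1 P1.R1=1 P2.R0=0 P2.R1=0
P1.R0=1 P1.R1=1 P2.R0=0 P2.R1=1
P1.R0=1 P1.R1=1 P2.R0=1 P2.R1=1

outcome vector order: (P1.R0,P1.R1,P2.R0,P2.R1)
|TSO outcomes| = 9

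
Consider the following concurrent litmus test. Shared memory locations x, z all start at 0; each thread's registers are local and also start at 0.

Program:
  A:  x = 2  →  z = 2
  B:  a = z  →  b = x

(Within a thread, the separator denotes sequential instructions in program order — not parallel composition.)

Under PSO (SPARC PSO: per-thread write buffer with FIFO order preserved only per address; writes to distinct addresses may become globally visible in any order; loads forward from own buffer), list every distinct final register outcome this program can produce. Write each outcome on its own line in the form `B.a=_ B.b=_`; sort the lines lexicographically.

outcome vector order: (B.a,B.b)
|PSO outcomes| = 4

B.a=0 B.b=0
B.a=0 B.b=2
B.a=2 B.b=0
B.a=2 B.b=2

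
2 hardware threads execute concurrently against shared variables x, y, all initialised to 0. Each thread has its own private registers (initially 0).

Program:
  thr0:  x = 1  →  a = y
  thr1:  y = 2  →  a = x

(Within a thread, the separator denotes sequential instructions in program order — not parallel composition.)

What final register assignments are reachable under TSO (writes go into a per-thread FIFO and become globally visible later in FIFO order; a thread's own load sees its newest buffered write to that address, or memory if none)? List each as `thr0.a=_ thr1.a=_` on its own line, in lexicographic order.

outcome vector order: (thr0.a,thr1.a)
|TSO outcomes| = 4

thr0.a=0 thr1.a=0
thr0.a=0 thr1.a=1
thr0.a=2 thr1.a=0
thr0.a=2 thr1.a=1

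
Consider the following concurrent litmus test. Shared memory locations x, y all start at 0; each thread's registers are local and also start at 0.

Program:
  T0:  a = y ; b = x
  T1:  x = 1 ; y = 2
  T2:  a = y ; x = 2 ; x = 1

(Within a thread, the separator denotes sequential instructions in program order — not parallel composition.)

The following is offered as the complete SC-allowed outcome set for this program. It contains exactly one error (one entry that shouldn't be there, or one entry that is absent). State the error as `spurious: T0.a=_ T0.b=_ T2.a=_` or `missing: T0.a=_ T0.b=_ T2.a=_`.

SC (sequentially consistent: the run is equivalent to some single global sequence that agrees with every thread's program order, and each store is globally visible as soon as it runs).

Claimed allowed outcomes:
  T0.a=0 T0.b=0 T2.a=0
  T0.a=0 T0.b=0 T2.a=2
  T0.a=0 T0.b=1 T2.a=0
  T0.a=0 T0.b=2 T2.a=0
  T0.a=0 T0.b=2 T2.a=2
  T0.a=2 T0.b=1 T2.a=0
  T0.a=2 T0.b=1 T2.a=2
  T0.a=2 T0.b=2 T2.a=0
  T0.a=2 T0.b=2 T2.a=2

outcome vector order: (T0.a,T0.b,T2.a)
under SC → (0,0,0); (0,0,2); (0,1,0); (0,1,2); (0,2,0); (0,2,2); (2,1,0); (2,1,2); (2,2,0); (2,2,2)
SC∖claimed = {(0,1,2)}

missing: T0.a=0 T0.b=1 T2.a=2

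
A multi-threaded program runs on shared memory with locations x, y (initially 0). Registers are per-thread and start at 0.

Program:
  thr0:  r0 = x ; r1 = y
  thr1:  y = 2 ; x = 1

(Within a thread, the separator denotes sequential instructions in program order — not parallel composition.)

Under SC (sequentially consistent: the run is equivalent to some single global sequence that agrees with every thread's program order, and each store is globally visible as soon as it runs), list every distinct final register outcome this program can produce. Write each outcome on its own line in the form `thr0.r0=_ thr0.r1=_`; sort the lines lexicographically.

outcome vector order: (thr0.r0,thr0.r1)
|SC outcomes| = 3

thr0.r0=0 thr0.r1=0
thr0.r0=0 thr0.r1=2
thr0.r0=1 thr0.r1=2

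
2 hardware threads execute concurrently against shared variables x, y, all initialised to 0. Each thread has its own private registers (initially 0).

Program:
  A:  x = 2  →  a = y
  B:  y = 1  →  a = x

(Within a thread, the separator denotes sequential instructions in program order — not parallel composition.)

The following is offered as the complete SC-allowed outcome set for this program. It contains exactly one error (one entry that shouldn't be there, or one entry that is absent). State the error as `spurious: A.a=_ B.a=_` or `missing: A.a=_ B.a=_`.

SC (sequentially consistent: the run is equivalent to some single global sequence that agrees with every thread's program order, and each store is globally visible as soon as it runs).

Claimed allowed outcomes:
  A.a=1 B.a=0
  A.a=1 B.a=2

outcome vector order: (A.a,B.a)
[SC] allowed = {(0,2) (1,0) (1,2)}
SC∖claimed = {(0,2)}

missing: A.a=0 B.a=2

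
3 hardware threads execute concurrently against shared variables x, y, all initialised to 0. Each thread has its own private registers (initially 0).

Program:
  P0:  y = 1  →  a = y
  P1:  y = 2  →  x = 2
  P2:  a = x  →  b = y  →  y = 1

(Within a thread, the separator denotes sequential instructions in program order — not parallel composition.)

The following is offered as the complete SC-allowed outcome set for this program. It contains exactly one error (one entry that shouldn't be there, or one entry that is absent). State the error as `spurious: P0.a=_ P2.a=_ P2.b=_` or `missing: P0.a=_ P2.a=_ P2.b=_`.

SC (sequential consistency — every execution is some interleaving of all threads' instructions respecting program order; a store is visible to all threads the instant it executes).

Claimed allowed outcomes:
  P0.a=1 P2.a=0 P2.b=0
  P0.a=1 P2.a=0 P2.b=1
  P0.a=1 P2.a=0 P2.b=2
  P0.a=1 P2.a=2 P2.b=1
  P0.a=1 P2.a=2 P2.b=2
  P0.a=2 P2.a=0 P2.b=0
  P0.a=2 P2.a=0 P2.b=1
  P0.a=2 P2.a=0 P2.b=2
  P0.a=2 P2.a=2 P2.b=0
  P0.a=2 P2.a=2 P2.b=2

outcome vector order: (P0.a,P2.a,P2.b)
[SC] allowed = {<1 0 0>, <1 0 1>, <1 0 2>, <1 2 1>, <1 2 2>, <2 0 0>, <2 0 1>, <2 0 2>, <2 2 2>}
claimed∖SC = {<2 2 0>}

spurious: P0.a=2 P2.a=2 P2.b=0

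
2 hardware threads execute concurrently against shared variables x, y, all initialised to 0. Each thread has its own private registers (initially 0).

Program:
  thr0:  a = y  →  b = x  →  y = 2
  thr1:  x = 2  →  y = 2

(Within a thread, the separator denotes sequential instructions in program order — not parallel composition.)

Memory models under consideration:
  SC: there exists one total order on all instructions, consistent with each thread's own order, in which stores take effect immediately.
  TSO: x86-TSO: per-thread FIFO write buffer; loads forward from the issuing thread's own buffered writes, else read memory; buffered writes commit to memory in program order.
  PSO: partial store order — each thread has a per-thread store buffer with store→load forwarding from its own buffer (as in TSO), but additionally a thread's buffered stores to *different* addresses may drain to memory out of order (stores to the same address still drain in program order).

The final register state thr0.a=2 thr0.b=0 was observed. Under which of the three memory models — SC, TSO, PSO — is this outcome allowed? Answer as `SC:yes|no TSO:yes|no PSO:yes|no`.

SC:no TSO:no PSO:yes

outcome vector order: (thr0.a,thr0.b)
[SC] allowed = {0/0; 0/2; 2/2}
[TSO] allowed = {0/0; 0/2; 2/2}
[PSO] allowed = {0/0; 0/2; 2/0; 2/2}
target 2/0 ∈ {PSO}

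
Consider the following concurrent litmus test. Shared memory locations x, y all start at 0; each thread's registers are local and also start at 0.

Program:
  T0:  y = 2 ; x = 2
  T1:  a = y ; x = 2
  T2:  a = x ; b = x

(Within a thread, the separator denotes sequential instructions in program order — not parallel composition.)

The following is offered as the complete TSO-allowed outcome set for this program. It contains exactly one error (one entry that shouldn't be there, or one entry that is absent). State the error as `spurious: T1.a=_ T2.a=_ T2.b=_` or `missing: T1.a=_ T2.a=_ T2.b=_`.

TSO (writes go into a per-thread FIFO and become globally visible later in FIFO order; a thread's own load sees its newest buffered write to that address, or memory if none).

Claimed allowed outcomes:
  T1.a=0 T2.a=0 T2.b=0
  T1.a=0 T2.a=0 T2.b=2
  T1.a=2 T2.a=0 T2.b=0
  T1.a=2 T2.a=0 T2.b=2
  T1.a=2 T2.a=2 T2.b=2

missing: T1.a=0 T2.a=2 T2.b=2

outcome vector order: (T1.a,T2.a,T2.b)
under TSO → 000, 002, 022, 200, 202, 222
TSO∖claimed = {022}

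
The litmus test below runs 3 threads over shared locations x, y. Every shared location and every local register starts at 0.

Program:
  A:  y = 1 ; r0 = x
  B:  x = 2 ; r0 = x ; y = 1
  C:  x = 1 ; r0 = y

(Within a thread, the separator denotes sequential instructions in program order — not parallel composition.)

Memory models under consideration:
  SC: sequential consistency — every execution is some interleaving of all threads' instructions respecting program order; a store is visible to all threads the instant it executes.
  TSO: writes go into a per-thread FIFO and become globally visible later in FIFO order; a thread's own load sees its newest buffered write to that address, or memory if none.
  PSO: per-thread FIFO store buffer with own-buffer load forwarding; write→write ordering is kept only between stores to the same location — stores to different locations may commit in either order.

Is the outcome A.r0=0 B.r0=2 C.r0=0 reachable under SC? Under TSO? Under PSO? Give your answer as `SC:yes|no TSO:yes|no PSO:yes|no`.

outcome vector order: (A.r0,B.r0,C.r0)
SC: 9 outcomes — {(0,1,1) (0,2,1) (1,1,0) (1,1,1) (1,2,0) (1,2,1) (2,1,1) (2,2,0) (2,2,1)}
TSO: 12 outcomes — {(0,1,0) (0,1,1) (0,2,0) (0,2,1) (1,1,0) (1,1,1) (1,2,0) (1,2,1) (2,1,0) (2,1,1) (2,2,0) (2,2,1)}
PSO: 12 outcomes — {(0,1,0) (0,1,1) (0,2,0) (0,2,1) (1,1,0) (1,1,1) (1,2,0) (1,2,1) (2,1,0) (2,1,1) (2,2,0) (2,2,1)}
target (0,2,0) ∈ {TSO,PSO}

SC:no TSO:yes PSO:yes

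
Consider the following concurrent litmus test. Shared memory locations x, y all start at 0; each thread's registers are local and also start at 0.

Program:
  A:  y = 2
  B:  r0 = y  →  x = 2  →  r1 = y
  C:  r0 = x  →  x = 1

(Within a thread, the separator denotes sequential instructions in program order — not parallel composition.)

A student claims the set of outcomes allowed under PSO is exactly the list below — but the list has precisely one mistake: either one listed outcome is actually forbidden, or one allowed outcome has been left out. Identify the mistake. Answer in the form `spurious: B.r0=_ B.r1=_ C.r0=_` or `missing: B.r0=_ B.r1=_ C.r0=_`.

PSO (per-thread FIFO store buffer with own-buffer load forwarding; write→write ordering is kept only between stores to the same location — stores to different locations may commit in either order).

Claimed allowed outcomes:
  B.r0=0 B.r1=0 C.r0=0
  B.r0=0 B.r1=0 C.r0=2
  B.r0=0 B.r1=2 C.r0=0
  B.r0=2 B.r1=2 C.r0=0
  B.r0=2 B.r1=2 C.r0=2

missing: B.r0=0 B.r1=2 C.r0=2

outcome vector order: (B.r0,B.r1,C.r0)
PSO: 6 outcomes — {000; 002; 020; 022; 220; 222}
PSO∖claimed = {022}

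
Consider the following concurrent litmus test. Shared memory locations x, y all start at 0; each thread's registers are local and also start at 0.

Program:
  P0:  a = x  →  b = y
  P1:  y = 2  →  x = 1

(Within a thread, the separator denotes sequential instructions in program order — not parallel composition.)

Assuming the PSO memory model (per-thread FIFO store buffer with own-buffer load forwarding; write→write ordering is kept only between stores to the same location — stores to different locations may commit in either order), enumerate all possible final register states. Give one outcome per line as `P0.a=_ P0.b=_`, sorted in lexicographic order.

outcome vector order: (P0.a,P0.b)
|PSO outcomes| = 4

P0.a=0 P0.b=0
P0.a=0 P0.b=2
P0.a=1 P0.b=0
P0.a=1 P0.b=2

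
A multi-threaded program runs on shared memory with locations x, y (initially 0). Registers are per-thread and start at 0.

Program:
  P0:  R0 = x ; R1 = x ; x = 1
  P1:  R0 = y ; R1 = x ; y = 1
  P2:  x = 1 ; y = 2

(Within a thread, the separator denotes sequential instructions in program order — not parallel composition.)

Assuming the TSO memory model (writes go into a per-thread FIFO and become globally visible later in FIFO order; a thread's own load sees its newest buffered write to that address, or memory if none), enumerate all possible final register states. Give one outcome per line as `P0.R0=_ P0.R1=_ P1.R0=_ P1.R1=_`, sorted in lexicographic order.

outcome vector order: (P0.R0,P0.R1,P1.R0,P1.R1)
|TSO outcomes| = 9

P0.R0=0 P0.R1=0 P1.R0=0 P1.R1=0
P0.R0=0 P0.R1=0 P1.R0=0 P1.R1=1
P0.R0=0 P0.R1=0 P1.R0=2 P1.R1=1
P0.R0=0 P0.R1=1 P1.R0=0 P1.R1=0
P0.R0=0 P0.R1=1 P1.R0=0 P1.R1=1
P0.R0=0 P0.R1=1 P1.R0=2 P1.R1=1
P0.R0=1 P0.R1=1 P1.R0=0 P1.R1=0
P0.R0=1 P0.R1=1 P1.R0=0 P1.R1=1
P0.R0=1 P0.R1=1 P1.R0=2 P1.R1=1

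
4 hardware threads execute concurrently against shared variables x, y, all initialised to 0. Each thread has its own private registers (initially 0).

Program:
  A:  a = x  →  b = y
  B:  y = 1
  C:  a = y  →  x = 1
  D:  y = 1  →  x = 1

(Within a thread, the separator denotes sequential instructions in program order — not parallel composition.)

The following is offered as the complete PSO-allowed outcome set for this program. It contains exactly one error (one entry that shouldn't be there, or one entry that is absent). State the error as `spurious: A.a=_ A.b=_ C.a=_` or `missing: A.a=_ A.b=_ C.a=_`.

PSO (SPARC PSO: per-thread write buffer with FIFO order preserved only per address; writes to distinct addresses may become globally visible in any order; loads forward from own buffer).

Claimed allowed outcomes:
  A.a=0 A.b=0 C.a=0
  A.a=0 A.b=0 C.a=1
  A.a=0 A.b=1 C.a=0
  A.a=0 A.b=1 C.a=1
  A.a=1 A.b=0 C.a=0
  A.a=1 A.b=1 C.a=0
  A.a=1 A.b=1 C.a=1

missing: A.a=1 A.b=0 C.a=1

outcome vector order: (A.a,A.b,C.a)
PSO (8): 000, 001, 010, 011, 100, 101, 110, 111
PSO∖claimed = {101}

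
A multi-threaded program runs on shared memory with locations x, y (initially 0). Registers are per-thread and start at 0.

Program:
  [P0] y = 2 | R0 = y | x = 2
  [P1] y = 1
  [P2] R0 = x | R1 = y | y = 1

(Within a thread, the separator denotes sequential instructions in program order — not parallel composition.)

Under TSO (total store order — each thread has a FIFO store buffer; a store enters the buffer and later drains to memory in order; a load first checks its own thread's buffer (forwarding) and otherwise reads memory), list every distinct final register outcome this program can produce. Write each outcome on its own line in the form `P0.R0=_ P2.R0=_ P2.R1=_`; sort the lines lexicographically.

outcome vector order: (P0.R0,P2.R0,P2.R1)
|TSO outcomes| = 9

P0.R0=1 P2.R0=0 P2.R1=0
P0.R0=1 P2.R0=0 P2.R1=1
P0.R0=1 P2.R0=0 P2.R1=2
P0.R0=1 P2.R0=2 P2.R1=1
P0.R0=2 P2.R0=0 P2.R1=0
P0.R0=2 P2.R0=0 P2.R1=1
P0.R0=2 P2.R0=0 P2.R1=2
P0.R0=2 P2.R0=2 P2.R1=1
P0.R0=2 P2.R0=2 P2.R1=2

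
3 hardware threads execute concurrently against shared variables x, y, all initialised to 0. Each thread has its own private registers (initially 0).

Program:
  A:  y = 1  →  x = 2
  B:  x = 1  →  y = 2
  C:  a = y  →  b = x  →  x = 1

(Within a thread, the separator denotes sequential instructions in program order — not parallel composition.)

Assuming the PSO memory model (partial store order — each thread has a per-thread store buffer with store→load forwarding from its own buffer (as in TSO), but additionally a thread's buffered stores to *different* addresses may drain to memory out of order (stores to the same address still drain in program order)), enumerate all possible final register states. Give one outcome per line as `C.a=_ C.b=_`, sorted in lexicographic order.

C.a=0 C.b=0
C.a=0 C.b=1
C.a=0 C.b=2
C.a=1 C.b=0
C.a=1 C.b=1
C.a=1 C.b=2
C.a=2 C.b=0
C.a=2 C.b=1
C.a=2 C.b=2

outcome vector order: (C.a,C.b)
|PSO outcomes| = 9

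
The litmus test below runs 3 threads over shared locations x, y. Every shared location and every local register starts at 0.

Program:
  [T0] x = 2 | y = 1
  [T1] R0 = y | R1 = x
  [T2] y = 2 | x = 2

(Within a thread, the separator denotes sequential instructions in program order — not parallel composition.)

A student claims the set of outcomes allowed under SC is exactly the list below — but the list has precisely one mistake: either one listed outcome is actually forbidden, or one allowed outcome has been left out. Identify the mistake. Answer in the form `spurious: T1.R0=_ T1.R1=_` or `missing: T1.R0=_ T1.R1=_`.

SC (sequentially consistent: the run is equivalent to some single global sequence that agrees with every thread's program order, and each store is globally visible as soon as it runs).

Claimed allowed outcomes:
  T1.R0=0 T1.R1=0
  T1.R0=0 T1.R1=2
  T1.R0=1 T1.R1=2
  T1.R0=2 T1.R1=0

outcome vector order: (T1.R0,T1.R1)
[SC] allowed = {(0,0) (0,2) (1,2) (2,0) (2,2)}
SC∖claimed = {(2,2)}

missing: T1.R0=2 T1.R1=2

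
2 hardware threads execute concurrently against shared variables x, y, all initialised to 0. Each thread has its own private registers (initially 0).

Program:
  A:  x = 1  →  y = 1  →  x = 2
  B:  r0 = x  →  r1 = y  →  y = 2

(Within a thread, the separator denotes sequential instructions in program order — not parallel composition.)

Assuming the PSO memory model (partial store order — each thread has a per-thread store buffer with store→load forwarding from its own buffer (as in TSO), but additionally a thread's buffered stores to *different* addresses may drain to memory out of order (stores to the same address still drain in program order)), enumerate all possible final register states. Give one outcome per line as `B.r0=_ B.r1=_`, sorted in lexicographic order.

outcome vector order: (B.r0,B.r1)
|PSO outcomes| = 6

B.r0=0 B.r1=0
B.r0=0 B.r1=1
B.r0=1 B.r1=0
B.r0=1 B.r1=1
B.r0=2 B.r1=0
B.r0=2 B.r1=1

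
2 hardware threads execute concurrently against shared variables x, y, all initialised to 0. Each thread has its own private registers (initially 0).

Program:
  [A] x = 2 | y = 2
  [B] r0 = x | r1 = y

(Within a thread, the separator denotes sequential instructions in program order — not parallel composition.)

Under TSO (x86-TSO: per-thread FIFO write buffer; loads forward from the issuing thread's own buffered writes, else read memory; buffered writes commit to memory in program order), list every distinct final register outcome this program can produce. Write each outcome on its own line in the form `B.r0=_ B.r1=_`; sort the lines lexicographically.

outcome vector order: (B.r0,B.r1)
|TSO outcomes| = 4

B.r0=0 B.r1=0
B.r0=0 B.r1=2
B.r0=2 B.r1=0
B.r0=2 B.r1=2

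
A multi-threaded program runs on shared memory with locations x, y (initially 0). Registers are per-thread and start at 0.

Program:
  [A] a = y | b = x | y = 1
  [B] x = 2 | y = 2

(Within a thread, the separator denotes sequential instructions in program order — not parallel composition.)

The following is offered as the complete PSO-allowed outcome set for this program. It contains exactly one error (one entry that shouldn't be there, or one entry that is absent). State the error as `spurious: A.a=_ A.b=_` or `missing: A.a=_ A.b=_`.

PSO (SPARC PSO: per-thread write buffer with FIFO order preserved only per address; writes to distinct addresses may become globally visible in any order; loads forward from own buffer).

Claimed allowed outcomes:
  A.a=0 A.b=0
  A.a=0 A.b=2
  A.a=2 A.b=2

outcome vector order: (A.a,A.b)
PSO (4): <0 0>; <0 2>; <2 0>; <2 2>
PSO∖claimed = {<2 0>}

missing: A.a=2 A.b=0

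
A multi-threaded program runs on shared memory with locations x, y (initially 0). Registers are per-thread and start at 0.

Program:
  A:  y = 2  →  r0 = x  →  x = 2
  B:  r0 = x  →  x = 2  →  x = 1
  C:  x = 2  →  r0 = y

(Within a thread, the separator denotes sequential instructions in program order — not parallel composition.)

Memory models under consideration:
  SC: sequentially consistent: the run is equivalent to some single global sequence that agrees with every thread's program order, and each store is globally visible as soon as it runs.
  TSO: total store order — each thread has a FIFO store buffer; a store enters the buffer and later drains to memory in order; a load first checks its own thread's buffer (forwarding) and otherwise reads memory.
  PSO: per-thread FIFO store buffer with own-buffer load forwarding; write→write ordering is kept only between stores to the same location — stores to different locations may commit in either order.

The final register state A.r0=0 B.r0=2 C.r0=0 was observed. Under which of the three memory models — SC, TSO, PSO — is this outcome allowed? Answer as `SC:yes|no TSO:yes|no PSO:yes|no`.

outcome vector order: (A.r0,B.r0,C.r0)
SC: 10 outcomes — {<0 0 2>, <0 2 2>, <1 0 0>, <1 0 2>, <1 2 0>, <1 2 2>, <2 0 0>, <2 0 2>, <2 2 0>, <2 2 2>}
TSO: 12 outcomes — {<0 0 0>, <0 0 2>, <0 2 0>, <0 2 2>, <1 0 0>, <1 0 2>, <1 2 0>, <1 2 2>, <2 0 0>, <2 0 2>, <2 2 0>, <2 2 2>}
PSO: 12 outcomes — {<0 0 0>, <0 0 2>, <0 2 0>, <0 2 2>, <1 0 0>, <1 0 2>, <1 2 0>, <1 2 2>, <2 0 0>, <2 0 2>, <2 2 0>, <2 2 2>}
target <0 2 0> ∈ {TSO,PSO}

SC:no TSO:yes PSO:yes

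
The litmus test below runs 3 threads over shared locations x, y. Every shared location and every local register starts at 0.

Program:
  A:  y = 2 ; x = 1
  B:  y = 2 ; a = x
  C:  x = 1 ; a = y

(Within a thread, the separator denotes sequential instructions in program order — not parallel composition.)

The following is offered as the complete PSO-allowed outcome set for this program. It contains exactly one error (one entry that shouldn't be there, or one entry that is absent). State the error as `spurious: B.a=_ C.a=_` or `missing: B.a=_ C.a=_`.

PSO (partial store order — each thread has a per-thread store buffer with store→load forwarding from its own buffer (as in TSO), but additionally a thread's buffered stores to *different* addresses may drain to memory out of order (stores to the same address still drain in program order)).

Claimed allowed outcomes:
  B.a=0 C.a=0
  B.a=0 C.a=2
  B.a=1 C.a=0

outcome vector order: (B.a,C.a)
PSO (4): <0 0> <0 2> <1 0> <1 2>
PSO∖claimed = {<1 2>}

missing: B.a=1 C.a=2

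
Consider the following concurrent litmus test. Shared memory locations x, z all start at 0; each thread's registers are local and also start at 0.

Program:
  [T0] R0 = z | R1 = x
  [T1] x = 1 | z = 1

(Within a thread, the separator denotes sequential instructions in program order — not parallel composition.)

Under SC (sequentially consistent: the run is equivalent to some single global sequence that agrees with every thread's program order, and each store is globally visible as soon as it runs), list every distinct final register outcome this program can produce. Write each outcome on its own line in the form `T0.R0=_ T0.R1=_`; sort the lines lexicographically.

T0.R0=0 T0.R1=0
T0.R0=0 T0.R1=1
T0.R0=1 T0.R1=1

outcome vector order: (T0.R0,T0.R1)
|SC outcomes| = 3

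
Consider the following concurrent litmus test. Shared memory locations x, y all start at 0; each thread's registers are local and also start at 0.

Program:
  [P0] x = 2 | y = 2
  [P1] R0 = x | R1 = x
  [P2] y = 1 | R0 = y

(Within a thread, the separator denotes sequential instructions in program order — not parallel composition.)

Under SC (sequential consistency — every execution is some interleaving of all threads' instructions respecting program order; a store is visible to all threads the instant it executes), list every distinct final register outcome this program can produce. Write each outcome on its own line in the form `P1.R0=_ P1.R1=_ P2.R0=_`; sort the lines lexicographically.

P1.R0=0 P1.R1=0 P2.R0=1
P1.R0=0 P1.R1=0 P2.R0=2
P1.R0=0 P1.R1=2 P2.R0=1
P1.R0=0 P1.R1=2 P2.R0=2
P1.R0=2 P1.R1=2 P2.R0=1
P1.R0=2 P1.R1=2 P2.R0=2

outcome vector order: (P1.R0,P1.R1,P2.R0)
|SC outcomes| = 6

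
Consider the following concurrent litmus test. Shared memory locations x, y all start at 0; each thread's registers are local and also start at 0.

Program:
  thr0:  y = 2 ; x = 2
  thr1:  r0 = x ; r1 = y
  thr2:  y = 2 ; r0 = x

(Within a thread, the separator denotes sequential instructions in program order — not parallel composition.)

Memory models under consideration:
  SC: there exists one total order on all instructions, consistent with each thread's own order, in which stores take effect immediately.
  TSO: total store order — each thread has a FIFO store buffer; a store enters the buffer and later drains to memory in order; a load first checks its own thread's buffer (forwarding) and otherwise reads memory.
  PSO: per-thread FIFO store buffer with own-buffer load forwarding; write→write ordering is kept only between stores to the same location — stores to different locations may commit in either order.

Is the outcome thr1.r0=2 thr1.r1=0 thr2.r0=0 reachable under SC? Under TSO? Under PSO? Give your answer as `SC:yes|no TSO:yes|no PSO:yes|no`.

outcome vector order: (thr1.r0,thr1.r1,thr2.r0)
[SC] allowed = {000 002 020 022 220 222}
[TSO] allowed = {000 002 020 022 220 222}
[PSO] allowed = {000 002 020 022 200 202 220 222}
target 200 ∈ {PSO}

SC:no TSO:no PSO:yes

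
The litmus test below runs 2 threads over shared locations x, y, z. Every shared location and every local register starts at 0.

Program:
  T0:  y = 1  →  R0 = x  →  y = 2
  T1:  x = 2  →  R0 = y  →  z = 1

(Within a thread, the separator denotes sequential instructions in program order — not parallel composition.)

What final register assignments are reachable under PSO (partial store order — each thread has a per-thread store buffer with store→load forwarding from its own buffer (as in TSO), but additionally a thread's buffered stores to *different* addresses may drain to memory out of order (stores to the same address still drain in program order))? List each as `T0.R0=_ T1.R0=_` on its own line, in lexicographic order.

outcome vector order: (T0.R0,T1.R0)
|PSO outcomes| = 6

T0.R0=0 T1.R0=0
T0.R0=0 T1.R0=1
T0.R0=0 T1.R0=2
T0.R0=2 T1.R0=0
T0.R0=2 T1.R0=1
T0.R0=2 T1.R0=2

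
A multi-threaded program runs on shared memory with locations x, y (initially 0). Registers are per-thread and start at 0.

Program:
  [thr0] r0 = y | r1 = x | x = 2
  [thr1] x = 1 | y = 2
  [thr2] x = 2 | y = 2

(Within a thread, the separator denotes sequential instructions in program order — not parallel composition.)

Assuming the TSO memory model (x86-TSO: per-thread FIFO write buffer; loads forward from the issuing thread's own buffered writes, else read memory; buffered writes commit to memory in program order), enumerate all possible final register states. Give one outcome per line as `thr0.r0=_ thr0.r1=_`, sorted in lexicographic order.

thr0.r0=0 thr0.r1=0
thr0.r0=0 thr0.r1=1
thr0.r0=0 thr0.r1=2
thr0.r0=2 thr0.r1=1
thr0.r0=2 thr0.r1=2

outcome vector order: (thr0.r0,thr0.r1)
|TSO outcomes| = 5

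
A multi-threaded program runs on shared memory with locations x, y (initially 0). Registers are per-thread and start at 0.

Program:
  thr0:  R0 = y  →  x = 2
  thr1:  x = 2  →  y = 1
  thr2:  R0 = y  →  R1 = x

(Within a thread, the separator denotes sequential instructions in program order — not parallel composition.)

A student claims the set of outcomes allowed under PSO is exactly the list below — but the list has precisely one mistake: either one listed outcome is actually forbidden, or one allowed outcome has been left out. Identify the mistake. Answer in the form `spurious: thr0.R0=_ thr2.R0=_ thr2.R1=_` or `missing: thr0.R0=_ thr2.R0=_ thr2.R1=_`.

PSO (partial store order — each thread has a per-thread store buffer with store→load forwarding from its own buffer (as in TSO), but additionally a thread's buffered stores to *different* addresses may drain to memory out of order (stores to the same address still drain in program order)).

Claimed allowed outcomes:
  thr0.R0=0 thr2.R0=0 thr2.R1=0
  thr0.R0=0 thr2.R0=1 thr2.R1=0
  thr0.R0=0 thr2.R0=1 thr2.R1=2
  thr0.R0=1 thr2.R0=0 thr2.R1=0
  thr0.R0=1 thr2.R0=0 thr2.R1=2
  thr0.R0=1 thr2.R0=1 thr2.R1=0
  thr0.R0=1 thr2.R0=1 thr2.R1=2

missing: thr0.R0=0 thr2.R0=0 thr2.R1=2

outcome vector order: (thr0.R0,thr2.R0,thr2.R1)
under PSO → <0 0 0> <0 0 2> <0 1 0> <0 1 2> <1 0 0> <1 0 2> <1 1 0> <1 1 2>
PSO∖claimed = {<0 0 2>}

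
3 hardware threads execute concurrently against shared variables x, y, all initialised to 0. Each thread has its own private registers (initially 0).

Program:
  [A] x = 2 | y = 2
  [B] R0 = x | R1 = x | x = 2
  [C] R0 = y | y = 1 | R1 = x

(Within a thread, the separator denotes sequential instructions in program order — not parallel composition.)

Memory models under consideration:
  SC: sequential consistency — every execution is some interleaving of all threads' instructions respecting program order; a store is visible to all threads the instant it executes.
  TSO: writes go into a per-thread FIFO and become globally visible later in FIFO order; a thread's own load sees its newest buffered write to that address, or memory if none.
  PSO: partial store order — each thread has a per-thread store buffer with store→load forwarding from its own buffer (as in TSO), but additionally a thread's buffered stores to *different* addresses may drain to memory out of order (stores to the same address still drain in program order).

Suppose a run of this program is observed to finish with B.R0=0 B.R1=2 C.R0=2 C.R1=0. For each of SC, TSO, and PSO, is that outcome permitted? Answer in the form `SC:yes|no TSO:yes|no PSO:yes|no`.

SC:no TSO:no PSO:yes

outcome vector order: (B.R0,B.R1,C.R0,C.R1)
SC: 9 outcomes — {0/0/0/0 0/0/0/2 0/0/2/2 0/2/0/0 0/2/0/2 0/2/2/2 2/2/0/0 2/2/0/2 2/2/2/2}
TSO: 9 outcomes — {0/0/0/0 0/0/0/2 0/0/2/2 0/2/0/0 0/2/0/2 0/2/2/2 2/2/0/0 2/2/0/2 2/2/2/2}
PSO: 12 outcomes — {0/0/0/0 0/0/0/2 0/0/2/0 0/0/2/2 0/2/0/0 0/2/0/2 0/2/2/0 0/2/2/2 2/2/0/0 2/2/0/2 2/2/2/0 2/2/2/2}
target 0/2/2/0 ∈ {PSO}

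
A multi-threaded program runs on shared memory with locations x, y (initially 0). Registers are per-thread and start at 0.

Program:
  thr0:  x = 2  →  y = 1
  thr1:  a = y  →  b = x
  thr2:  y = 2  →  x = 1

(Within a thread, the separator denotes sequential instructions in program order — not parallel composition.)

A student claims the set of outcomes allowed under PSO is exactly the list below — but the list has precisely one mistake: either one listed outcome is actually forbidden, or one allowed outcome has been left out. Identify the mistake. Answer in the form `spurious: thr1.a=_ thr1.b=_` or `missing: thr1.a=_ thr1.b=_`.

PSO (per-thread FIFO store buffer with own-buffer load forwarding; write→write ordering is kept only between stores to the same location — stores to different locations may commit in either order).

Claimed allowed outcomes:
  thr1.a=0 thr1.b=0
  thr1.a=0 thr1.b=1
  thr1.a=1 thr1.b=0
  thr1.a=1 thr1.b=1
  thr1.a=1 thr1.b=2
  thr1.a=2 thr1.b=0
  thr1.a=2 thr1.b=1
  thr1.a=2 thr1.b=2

outcome vector order: (thr1.a,thr1.b)
PSO (9): (0,0), (0,1), (0,2), (1,0), (1,1), (1,2), (2,0), (2,1), (2,2)
PSO∖claimed = {(0,2)}

missing: thr1.a=0 thr1.b=2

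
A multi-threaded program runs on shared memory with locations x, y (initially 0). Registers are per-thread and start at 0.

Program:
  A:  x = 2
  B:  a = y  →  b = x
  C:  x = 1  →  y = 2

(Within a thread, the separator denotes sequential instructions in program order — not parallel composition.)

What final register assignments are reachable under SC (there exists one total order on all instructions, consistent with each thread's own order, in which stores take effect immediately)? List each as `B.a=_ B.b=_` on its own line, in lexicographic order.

B.a=0 B.b=0
B.a=0 B.b=1
B.a=0 B.b=2
B.a=2 B.b=1
B.a=2 B.b=2

outcome vector order: (B.a,B.b)
|SC outcomes| = 5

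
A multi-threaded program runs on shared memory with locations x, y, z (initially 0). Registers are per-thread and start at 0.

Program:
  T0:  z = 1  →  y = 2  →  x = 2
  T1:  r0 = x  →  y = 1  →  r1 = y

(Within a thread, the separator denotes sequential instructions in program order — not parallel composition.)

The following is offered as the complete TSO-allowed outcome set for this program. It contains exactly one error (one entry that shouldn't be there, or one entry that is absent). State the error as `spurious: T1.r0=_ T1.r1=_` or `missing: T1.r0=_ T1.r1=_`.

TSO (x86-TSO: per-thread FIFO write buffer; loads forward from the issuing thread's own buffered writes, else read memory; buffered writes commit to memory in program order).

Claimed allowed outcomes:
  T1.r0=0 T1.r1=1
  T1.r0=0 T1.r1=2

outcome vector order: (T1.r0,T1.r1)
TSO: 3 outcomes — {01 02 21}
TSO∖claimed = {21}

missing: T1.r0=2 T1.r1=1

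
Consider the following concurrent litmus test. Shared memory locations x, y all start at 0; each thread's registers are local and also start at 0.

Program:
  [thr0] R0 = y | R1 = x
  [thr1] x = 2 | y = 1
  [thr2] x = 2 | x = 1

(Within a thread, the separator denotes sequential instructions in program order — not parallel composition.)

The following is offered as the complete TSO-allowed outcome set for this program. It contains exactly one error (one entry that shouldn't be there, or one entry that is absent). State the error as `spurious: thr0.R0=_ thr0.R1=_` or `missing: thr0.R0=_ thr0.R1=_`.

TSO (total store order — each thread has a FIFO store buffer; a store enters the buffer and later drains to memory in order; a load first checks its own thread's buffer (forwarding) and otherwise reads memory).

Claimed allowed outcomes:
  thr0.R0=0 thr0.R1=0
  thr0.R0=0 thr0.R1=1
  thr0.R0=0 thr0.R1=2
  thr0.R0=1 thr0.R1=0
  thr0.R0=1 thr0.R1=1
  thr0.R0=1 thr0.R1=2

outcome vector order: (thr0.R0,thr0.R1)
TSO: 5 outcomes — {<0 0>, <0 1>, <0 2>, <1 1>, <1 2>}
claimed∖TSO = {<1 0>}

spurious: thr0.R0=1 thr0.R1=0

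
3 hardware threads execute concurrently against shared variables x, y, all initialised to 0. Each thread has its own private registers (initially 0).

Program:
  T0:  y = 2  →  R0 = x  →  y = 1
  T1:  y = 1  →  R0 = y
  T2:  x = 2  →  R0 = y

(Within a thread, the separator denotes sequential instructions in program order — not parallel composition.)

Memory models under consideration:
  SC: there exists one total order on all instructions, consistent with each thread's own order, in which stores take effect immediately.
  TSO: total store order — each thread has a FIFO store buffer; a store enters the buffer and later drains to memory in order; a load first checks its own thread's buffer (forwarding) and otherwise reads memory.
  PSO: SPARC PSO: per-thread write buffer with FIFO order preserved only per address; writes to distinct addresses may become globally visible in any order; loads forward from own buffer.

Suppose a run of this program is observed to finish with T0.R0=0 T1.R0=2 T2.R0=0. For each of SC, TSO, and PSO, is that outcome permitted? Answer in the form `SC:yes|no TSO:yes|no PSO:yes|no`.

SC:no TSO:yes PSO:yes

outcome vector order: (T0.R0,T1.R0,T2.R0)
under SC → <0 1 1> <0 1 2> <0 2 1> <0 2 2> <2 1 0> <2 1 1> <2 1 2> <2 2 0> <2 2 1> <2 2 2>
under TSO → <0 1 0> <0 1 1> <0 1 2> <0 2 0> <0 2 1> <0 2 2> <2 1 0> <2 1 1> <2 1 2> <2 2 0> <2 2 1> <2 2 2>
under PSO → <0 1 0> <0 1 1> <0 1 2> <0 2 0> <0 2 1> <0 2 2> <2 1 0> <2 1 1> <2 1 2> <2 2 0> <2 2 1> <2 2 2>
target <0 2 0> ∈ {TSO,PSO}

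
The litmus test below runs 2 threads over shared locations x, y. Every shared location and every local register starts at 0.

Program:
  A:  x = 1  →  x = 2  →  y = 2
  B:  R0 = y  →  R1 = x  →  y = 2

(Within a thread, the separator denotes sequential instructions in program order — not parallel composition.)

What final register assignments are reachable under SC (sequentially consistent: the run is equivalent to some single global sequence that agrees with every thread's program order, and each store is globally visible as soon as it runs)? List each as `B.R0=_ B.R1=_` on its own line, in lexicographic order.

B.R0=0 B.R1=0
B.R0=0 B.R1=1
B.R0=0 B.R1=2
B.R0=2 B.R1=2

outcome vector order: (B.R0,B.R1)
|SC outcomes| = 4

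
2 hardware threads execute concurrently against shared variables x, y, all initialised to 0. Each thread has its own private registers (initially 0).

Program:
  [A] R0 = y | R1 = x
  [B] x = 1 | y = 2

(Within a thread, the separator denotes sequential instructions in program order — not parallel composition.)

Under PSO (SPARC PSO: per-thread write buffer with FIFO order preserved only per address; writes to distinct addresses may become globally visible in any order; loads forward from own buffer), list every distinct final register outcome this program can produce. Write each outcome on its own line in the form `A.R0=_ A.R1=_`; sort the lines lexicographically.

A.R0=0 A.R1=0
A.R0=0 A.R1=1
A.R0=2 A.R1=0
A.R0=2 A.R1=1

outcome vector order: (A.R0,A.R1)
|PSO outcomes| = 4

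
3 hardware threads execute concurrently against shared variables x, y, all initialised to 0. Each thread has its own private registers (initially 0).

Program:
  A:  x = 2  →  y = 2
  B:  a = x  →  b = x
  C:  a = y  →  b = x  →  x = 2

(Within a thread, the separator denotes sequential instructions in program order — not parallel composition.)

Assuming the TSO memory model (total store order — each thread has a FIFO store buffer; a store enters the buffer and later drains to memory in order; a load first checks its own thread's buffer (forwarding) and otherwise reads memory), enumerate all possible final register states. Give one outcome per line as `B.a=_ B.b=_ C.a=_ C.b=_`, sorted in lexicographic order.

B.a=0 B.b=0 C.a=0 C.b=0
B.a=0 B.b=0 C.a=0 C.b=2
B.a=0 B.b=0 C.a=2 C.b=2
B.a=0 B.b=2 C.a=0 C.b=0
B.a=0 B.b=2 C.a=0 C.b=2
B.a=0 B.b=2 C.a=2 C.b=2
B.a=2 B.b=2 C.a=0 C.b=0
B.a=2 B.b=2 C.a=0 C.b=2
B.a=2 B.b=2 C.a=2 C.b=2

outcome vector order: (B.a,B.b,C.a,C.b)
|TSO outcomes| = 9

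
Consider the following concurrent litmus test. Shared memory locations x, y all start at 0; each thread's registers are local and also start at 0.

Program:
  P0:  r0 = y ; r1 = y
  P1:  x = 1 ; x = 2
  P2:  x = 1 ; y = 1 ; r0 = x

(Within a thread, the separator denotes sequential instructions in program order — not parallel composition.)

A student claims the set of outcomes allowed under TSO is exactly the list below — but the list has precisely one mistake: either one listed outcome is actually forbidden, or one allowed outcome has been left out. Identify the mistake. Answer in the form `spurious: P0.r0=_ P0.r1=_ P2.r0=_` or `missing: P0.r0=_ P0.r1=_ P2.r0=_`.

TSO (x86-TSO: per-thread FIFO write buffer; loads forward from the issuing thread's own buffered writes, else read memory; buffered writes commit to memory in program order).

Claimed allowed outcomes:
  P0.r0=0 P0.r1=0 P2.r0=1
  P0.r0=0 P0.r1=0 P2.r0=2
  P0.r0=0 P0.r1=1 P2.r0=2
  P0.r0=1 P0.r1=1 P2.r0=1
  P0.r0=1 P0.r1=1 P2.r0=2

missing: P0.r0=0 P0.r1=1 P2.r0=1

outcome vector order: (P0.r0,P0.r1,P2.r0)
under TSO → (0,0,1), (0,0,2), (0,1,1), (0,1,2), (1,1,1), (1,1,2)
TSO∖claimed = {(0,1,1)}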